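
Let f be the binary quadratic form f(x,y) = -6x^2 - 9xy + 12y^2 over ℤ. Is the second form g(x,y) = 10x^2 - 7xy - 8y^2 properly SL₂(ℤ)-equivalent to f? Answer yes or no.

D₁ = 369, D₂ = 369
river cycle of f (length 10): (12, 9, -6), (-6, 15, 6), (6, 9, -12), (-12, 15, 3), (3, 15, -12), (-12, 9, 6), (6, 15, -6), (-6, 9, 12), (12, 15, -3), (-3, 15, 12)
river cycle of g (length 16): (-8, 7, 10), (10, 13, -5), (-5, 17, 4), (4, 15, -9), (-9, 3, 10), (10, 17, -2), (-2, 19, 1), (1, 19, -2), (-2, 17, 10), (10, 3, -9), … (6 more)
cycles differ ⇒ inequivalent

no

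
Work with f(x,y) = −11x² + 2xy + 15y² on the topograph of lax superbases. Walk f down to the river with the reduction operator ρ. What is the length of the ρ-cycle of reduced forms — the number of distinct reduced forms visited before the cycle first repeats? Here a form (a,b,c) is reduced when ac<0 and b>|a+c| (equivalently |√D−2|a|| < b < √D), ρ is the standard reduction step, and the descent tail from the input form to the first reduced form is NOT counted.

D = 664, ⌊√D⌋ = 25
descent: ρ → (15,-2,-11)
descent: ρ → (-11,24,2)  [lands on river]
river: ρ → (2,24,-11)
river: ρ → (-11,20,6)
river: ρ → (6,16,-17)
river: ρ → (-17,18,5)
river: ρ → (5,22,-9)
river: ρ → (-9,14,13)
river: ρ → (13,12,-10)
river: ρ → (-10,8,15)
river: ρ → (15,22,-3)
river: ρ → (-3,20,22)
river: ρ → (22,24,-1)
river: ρ → (-1,24,22)
river: ρ → (22,20,-3)
river: ρ → (-3,22,15)
river: ρ → (15,8,-10)
river: ρ → (-10,12,13)
river: ρ → (13,14,-9)
river: ρ → (-9,22,5)
river: ρ → (5,18,-17)
river: ρ → (-17,16,6)
river: ρ → (6,20,-11)
ρ-cycle length = 22 (tail of 2 descent steps not counted)

22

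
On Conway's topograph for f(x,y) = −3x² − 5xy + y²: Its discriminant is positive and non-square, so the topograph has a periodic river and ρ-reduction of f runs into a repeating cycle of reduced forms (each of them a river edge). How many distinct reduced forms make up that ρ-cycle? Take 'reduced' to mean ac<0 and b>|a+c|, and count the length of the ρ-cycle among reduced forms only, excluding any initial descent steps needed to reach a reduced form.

D = 37, ⌊√D⌋ = 6
descent: ρ → (1,5,-3)  [lands on river]
river: ρ → (-3,1,3)
river: ρ → (3,5,-1)
river: ρ → (-1,5,3)
river: ρ → (3,1,-3)
river: ρ → (-3,5,1)
ρ-cycle length = 6 (tail of 1 descent step not counted)

6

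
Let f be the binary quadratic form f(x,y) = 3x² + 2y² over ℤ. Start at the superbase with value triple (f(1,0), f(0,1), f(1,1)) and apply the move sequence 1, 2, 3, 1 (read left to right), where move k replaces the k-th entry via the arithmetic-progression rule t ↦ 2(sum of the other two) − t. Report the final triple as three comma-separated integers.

start (3,2,5) = (f(1,0),f(0,1),f(1,1))
replace slot 1: 2·(2+5) − 3 = 11 → (11,2,5)
replace slot 2: 2·(11+5) − 2 = 30 → (11,30,5)
replace slot 3: 2·(11+30) − 5 = 77 → (11,30,77)
replace slot 1: 2·(30+77) − 11 = 203 → (203,30,77)

203,30,77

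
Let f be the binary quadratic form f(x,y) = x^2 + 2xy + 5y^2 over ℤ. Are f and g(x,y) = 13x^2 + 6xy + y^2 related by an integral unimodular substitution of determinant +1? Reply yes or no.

D₁ = -16, D₂ = -16
f: translate: b→0 (≡2 mod 2), so (1,2,5)→(1,0,4)
f: reduced (well bottom): (1,0,4) with a≤c, −a<b≤a
g: flip: (13,6,1)→(1,-6,13)
g: translate: b→0 (≡-6 mod 2), so (1,-6,13)→(1,0,4)
g: reduced (well bottom): (1,0,4) with a≤c, −a<b≤a
reduced forms (1, 0, 4) vs (1, 0, 4) ⇒ equivalent

yes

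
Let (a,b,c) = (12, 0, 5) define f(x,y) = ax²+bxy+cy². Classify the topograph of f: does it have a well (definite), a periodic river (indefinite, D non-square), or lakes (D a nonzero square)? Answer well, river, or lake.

D = b²−4ac = 0² − 4·12·5 = -240
D < 0 ⇒ definite ⇒ every region one sign ⇒ single well

well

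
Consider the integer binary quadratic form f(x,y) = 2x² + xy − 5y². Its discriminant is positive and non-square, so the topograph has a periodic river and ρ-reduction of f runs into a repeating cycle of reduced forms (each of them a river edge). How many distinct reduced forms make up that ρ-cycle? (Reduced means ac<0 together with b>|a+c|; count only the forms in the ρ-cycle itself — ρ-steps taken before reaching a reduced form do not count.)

D = 41, ⌊√D⌋ = 6
descent: ρ → (-5,-1,2)
descent: ρ → (2,5,-2)  [lands on river]
river: ρ → (-2,3,4)
river: ρ → (4,5,-1)
river: ρ → (-1,5,4)
river: ρ → (4,3,-2)
river: ρ → (-2,5,2)
river: ρ → (2,3,-4)
river: ρ → (-4,5,1)
river: ρ → (1,5,-4)
river: ρ → (-4,3,2)
ρ-cycle length = 10 (tail of 2 descent steps not counted)

10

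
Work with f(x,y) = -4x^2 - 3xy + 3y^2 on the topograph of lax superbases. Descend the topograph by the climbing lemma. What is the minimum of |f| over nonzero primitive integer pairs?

descent: ρ → (3,3,-4)  [lands on river]
river: ρ → (-4,5,2)
river: ρ → (2,7,-1)
river: ρ → (-1,7,2)
river: ρ → (2,5,-4)
river: ρ → (-4,3,3)
closes: descent 1, river 6
min |a| on river = 1

1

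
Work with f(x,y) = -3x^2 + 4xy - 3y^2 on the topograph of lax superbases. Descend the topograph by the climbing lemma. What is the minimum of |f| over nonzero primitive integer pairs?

translate: b→2 (≡-4 mod 6), so (3,-4,3)→(3,2,2)
flip: (3,2,2)→(2,-2,3)
translate: b→2 (≡-2 mod 4), so (2,-2,3)→(2,2,3)
reduced (well bottom): (2,2,3) with a≤c, −a<b≤a
well minimum |f| = |-2| = 2 (negative-definite)

2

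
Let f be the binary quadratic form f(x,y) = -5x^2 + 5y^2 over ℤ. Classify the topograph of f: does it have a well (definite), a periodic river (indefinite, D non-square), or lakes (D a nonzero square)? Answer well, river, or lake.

D = b²−4ac = 0² − 4·(-5)·5 = 100
D = 10² is a perfect square ⇒ form factors over ℤ ⇒ lakes

lake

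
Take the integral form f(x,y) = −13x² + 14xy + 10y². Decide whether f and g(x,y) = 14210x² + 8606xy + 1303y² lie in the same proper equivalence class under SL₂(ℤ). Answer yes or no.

D₁ = 716, D₂ = 716
river cycle of f (length 14): (10, 26, -1), (-1, 26, 10), (10, 14, -13), (-13, 12, 11), (11, 10, -14), (-14, 18, 7), (7, 24, -5), (-5, 26, 2), (2, 26, -5), (-5, 24, 7), … (4 more)
river cycle of g (length 14): (10, 26, -1), (-1, 26, 10), (10, 14, -13), (-13, 12, 11), (11, 10, -14), (-14, 18, 7), (7, 24, -5), (-5, 26, 2), (2, 26, -5), (-5, 24, 7), … (4 more)
cycles coincide ⇒ equivalent

yes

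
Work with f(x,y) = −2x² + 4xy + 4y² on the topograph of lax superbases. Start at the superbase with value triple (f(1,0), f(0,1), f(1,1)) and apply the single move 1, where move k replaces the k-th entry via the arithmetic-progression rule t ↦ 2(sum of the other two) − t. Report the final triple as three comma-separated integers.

start (-2,4,6) = (f(1,0),f(0,1),f(1,1))
replace slot 1: 2·(4+6) − (-2) = 22 → (22,4,6)

22,4,6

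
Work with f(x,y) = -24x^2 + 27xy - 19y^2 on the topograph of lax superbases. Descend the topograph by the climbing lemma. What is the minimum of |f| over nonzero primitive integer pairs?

translate: b→21 (≡-27 mod 48), so (24,-27,19)→(24,21,16)
flip: (24,21,16)→(16,-21,24)
translate: b→11 (≡-21 mod 32), so (16,-21,24)→(16,11,19)
reduced (well bottom): (16,11,19) with a≤c, −a<b≤a
well minimum |f| = |-16| = 16 (negative-definite)

16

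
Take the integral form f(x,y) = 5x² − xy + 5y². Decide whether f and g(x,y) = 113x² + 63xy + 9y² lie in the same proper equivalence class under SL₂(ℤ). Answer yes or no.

D₁ = -99, D₂ = -99
f: flip: (5,-1,5)→(5,1,5)
f: reduced (well bottom): (5,1,5) with a≤c, −a<b≤a
g: flip: (113,63,9)→(9,-63,113)
g: translate: b→9 (≡-63 mod 18), so (9,-63,113)→(9,9,5)
g: flip: (9,9,5)→(5,-9,9)
g: translate: b→1 (≡-9 mod 10), so (5,-9,9)→(5,1,5)
g: reduced (well bottom): (5,1,5) with a≤c, −a<b≤a
reduced forms (5, 1, 5) vs (5, 1, 5) ⇒ equivalent

yes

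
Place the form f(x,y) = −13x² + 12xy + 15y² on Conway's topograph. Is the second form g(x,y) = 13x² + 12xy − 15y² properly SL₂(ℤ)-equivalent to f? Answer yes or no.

D₁ = 924, D₂ = 924
river cycle of f (length 8): (15, 18, -10), (-10, 22, 11), (11, 22, -10), (-10, 18, 15), (15, 12, -13), (-13, 14, 14), (14, 14, -13), (-13, 12, 15)
river cycle of g (length 8): (-15, 18, 10), (10, 22, -11), (-11, 22, 10), (10, 18, -15), (-15, 12, 13), (13, 14, -14), (-14, 14, 13), (13, 12, -15)
cycles differ ⇒ inequivalent

no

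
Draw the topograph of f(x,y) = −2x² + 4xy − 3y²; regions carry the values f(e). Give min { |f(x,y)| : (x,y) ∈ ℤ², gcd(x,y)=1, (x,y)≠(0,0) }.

translate: b→0 (≡-4 mod 4), so (2,-4,3)→(2,0,1)
flip: (2,0,1)→(1,0,2)
reduced (well bottom): (1,0,2) with a≤c, −a<b≤a
well minimum |f| = |-1| = 1 (negative-definite)

1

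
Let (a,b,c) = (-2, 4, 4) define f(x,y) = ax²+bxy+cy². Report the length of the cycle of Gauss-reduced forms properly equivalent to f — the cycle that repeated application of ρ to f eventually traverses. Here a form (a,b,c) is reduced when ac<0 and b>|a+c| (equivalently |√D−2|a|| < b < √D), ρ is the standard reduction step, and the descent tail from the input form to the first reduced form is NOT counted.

D = 48, ⌊√D⌋ = 6
river: ρ → (4,4,-2)
river: ρ → (-2,4,4)
ρ-cycle length = 2 (tail of 0 descent steps not counted)

2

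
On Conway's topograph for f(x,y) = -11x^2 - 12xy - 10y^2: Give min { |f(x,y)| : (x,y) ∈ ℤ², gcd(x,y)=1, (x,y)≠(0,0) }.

translate: b→-10 (≡12 mod 22), so (11,12,10)→(11,-10,9)
flip: (11,-10,9)→(9,10,11)
translate: b→-8 (≡10 mod 18), so (9,10,11)→(9,-8,10)
reduced (well bottom): (9,-8,10) with a≤c, −a<b≤a
well minimum |f| = |-9| = 9 (negative-definite)

9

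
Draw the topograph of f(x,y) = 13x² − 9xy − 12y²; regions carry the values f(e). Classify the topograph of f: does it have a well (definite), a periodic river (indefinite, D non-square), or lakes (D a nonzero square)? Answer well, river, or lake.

D = b²−4ac = (-9)² − 4·13·(-12) = 705
D > 0 non-square ⇒ indefinite ⇒ periodic river

river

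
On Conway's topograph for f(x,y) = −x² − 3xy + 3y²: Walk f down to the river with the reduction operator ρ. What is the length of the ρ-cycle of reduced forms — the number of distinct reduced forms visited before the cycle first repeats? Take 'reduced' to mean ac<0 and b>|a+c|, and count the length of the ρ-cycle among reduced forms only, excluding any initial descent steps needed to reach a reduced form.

D = 21, ⌊√D⌋ = 4
descent: ρ → (3,3,-1)  [lands on river]
river: ρ → (-1,3,3)
ρ-cycle length = 2 (tail of 1 descent step not counted)

2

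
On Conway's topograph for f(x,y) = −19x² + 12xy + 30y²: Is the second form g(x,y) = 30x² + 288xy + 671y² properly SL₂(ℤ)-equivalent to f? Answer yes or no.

D₁ = 2424, D₂ = 2424
river cycle of f (length 20): (30, 48, -1), (-1, 48, 30), (30, 12, -19), (-19, 26, 23), (23, 20, -22), (-22, 24, 21), (21, 18, -25), (-25, 32, 14), (14, 24, -33), (-33, 42, 5), … (10 more)
river cycle of g (length 20): (30, 48, -1), (-1, 48, 30), (30, 12, -19), (-19, 26, 23), (23, 20, -22), (-22, 24, 21), (21, 18, -25), (-25, 32, 14), (14, 24, -33), (-33, 42, 5), … (10 more)
cycles coincide ⇒ equivalent

yes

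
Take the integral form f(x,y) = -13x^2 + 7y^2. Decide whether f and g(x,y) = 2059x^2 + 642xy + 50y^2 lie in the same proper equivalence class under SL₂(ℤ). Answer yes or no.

D₁ = 364, D₂ = 364
river cycle of f (length 8): (7, 14, -6), (-6, 10, 11), (11, 12, -5), (-5, 18, 2), (2, 18, -5), (-5, 12, 11), (11, 10, -6), (-6, 14, 7)
river cycle of g (length 8): (7, 14, -6), (-6, 10, 11), (11, 12, -5), (-5, 18, 2), (2, 18, -5), (-5, 12, 11), (11, 10, -6), (-6, 14, 7)
cycles coincide ⇒ equivalent

yes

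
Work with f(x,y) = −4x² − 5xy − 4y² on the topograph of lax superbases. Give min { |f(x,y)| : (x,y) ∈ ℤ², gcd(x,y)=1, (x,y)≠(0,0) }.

translate: b→-3 (≡5 mod 8), so (4,5,4)→(4,-3,3)
flip: (4,-3,3)→(3,3,4)
reduced (well bottom): (3,3,4) with a≤c, −a<b≤a
well minimum |f| = |-3| = 3 (negative-definite)

3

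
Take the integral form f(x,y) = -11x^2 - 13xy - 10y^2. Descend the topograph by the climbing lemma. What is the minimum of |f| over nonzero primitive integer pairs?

translate: b→-9 (≡13 mod 22), so (11,13,10)→(11,-9,8)
flip: (11,-9,8)→(8,9,11)
translate: b→-7 (≡9 mod 16), so (8,9,11)→(8,-7,10)
reduced (well bottom): (8,-7,10) with a≤c, −a<b≤a
well minimum |f| = |-8| = 8 (negative-definite)

8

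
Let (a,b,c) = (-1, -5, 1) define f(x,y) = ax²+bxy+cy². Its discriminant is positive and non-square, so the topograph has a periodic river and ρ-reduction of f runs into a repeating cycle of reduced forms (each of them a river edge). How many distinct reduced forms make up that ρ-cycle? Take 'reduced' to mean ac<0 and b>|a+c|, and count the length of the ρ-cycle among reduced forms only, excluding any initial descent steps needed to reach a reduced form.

D = 29, ⌊√D⌋ = 5
descent: ρ → (1,5,-1)  [lands on river]
river: ρ → (-1,5,1)
ρ-cycle length = 2 (tail of 1 descent step not counted)

2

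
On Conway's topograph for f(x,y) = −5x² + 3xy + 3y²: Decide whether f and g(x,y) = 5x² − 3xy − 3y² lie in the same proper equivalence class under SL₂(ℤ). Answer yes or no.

D₁ = 69, D₂ = 69
river cycle of f (length 4): (3, 3, -5), (-5, 7, 1), (1, 7, -5), (-5, 3, 3)
river cycle of g (length 4): (-3, 3, 5), (5, 7, -1), (-1, 7, 5), (5, 3, -3)
cycles differ ⇒ inequivalent

no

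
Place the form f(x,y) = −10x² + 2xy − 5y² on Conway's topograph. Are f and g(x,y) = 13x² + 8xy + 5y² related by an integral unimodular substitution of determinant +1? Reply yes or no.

D₁ = -196, D₂ = -196
f is negative-definite; reduce −f:
−f: flip: (10,-2,5)→(5,2,10)
−f: reduced (well bottom): (5,2,10) with a≤c, −a<b≤a
flip sign back: reduced form of f is (-5,-2,-10)
g: flip: (13,8,5)→(5,-8,13)
g: translate: b→2 (≡-8 mod 10), so (5,-8,13)→(5,2,10)
g: reduced (well bottom): (5,2,10) with a≤c, −a<b≤a
reduced forms (-5, -2, -10) vs (5, 2, 10) ⇒ inequivalent

no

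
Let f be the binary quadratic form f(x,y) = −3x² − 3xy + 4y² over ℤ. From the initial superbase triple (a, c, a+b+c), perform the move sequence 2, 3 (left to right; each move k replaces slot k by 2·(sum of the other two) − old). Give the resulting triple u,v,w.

start (-3,4,-2) = (f(1,0),f(0,1),f(1,1))
replace slot 2: 2·((-3)+(-2)) − 4 = -14 → (-3,-14,-2)
replace slot 3: 2·((-3)+(-14)) − (-2) = -32 → (-3,-14,-32)

-3,-14,-32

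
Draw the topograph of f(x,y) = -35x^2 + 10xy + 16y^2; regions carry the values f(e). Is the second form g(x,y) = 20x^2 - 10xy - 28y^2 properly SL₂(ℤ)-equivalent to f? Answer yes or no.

D₁ = 2340, D₂ = 2340
river cycle of f (length 8): (16, 22, -29), (-29, 36, 9), (9, 36, -29), (-29, 22, 16), (16, 42, -9), (-9, 48, 1), (1, 48, -9), (-9, 42, 16)
river cycle of g (length 12): (-28, 10, 20), (20, 30, -18), (-18, 42, 8), (8, 38, -28), (-28, 18, 18), (18, 18, -28), (-28, 38, 8), (8, 42, -18), (-18, 30, 20), (20, 10, -28), … (2 more)
cycles differ ⇒ inequivalent

no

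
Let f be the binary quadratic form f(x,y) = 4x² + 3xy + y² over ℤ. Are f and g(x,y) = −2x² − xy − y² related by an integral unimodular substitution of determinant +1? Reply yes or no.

D₁ = -7, D₂ = -7
f: flip: (4,3,1)→(1,-3,4)
f: translate: b→1 (≡-3 mod 2), so (1,-3,4)→(1,1,2)
f: reduced (well bottom): (1,1,2) with a≤c, −a<b≤a
g is negative-definite; reduce −g:
−g: flip: (2,1,1)→(1,-1,2)
−g: translate: b→1 (≡-1 mod 2), so (1,-1,2)→(1,1,2)
−g: reduced (well bottom): (1,1,2) with a≤c, −a<b≤a
flip sign back: reduced form of g is (-1,-1,-2)
reduced forms (1, 1, 2) vs (-1, -1, -2) ⇒ inequivalent

no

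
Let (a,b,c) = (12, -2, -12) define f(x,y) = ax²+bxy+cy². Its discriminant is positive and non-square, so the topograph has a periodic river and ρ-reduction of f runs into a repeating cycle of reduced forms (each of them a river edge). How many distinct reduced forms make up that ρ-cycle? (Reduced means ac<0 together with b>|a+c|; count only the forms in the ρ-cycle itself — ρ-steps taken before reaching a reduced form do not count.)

D = 580, ⌊√D⌋ = 24
descent: ρ → (-12,2,12)  [lands on river]
river: ρ → (12,22,-2)
river: ρ → (-2,22,12)
river: ρ → (12,2,-12)
river: ρ → (-12,22,2)
river: ρ → (2,22,-12)
ρ-cycle length = 6 (tail of 1 descent step not counted)

6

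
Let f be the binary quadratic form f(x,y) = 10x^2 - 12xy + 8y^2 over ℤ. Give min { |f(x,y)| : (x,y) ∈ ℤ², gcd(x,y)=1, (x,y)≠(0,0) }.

translate: b→8 (≡-12 mod 20), so (10,-12,8)→(10,8,6)
flip: (10,8,6)→(6,-8,10)
translate: b→4 (≡-8 mod 12), so (6,-8,10)→(6,4,8)
reduced (well bottom): (6,4,8) with a≤c, −a<b≤a
well minimum = a = 6

6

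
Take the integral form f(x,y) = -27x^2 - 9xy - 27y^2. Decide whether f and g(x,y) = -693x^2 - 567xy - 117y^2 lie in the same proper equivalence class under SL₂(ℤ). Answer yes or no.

D₁ = -2835, D₂ = -2835
f is negative-definite; reduce −f:
−f: reduced (well bottom): (27,9,27) with a≤c, −a<b≤a
flip sign back: reduced form of f is (-27,-9,-27)
g is negative-definite; reduce −g:
−g: flip: (693,567,117)→(117,-567,693)
−g: translate: b→-99 (≡-567 mod 234), so (117,-567,693)→(117,-99,27)
−g: flip: (117,-99,27)→(27,99,117)
−g: translate: b→-9 (≡99 mod 54), so (27,99,117)→(27,-9,27)
−g: flip: (27,-9,27)→(27,9,27)
−g: reduced (well bottom): (27,9,27) with a≤c, −a<b≤a
flip sign back: reduced form of g is (-27,-9,-27)
reduced forms (-27, -9, -27) vs (-27, -9, -27) ⇒ equivalent

yes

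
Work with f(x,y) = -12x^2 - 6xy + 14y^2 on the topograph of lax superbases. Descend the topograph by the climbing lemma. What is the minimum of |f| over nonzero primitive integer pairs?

descent: ρ → (14,6,-12)  [lands on river]
river: ρ → (-12,18,8)
river: ρ → (8,14,-16)
river: ρ → (-16,18,6)
river: ρ → (6,18,-16)
river: ρ → (-16,14,8)
river: ρ → (8,18,-12)
river: ρ → (-12,6,14)
river: ρ → (14,22,-4)
river: ρ → (-4,26,2)
river: ρ → (2,26,-4)
river: ρ → (-4,22,14)
closes: descent 1, river 12
min |a| on river = 2

2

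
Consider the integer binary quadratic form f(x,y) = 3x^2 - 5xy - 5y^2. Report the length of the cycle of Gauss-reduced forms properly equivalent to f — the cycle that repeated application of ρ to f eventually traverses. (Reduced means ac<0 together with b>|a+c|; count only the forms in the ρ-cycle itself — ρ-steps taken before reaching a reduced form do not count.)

D = 85, ⌊√D⌋ = 9
descent: ρ → (-5,5,3)  [lands on river]
river: ρ → (3,7,-3)
river: ρ → (-3,5,5)
river: ρ → (5,5,-3)
river: ρ → (-3,7,3)
river: ρ → (3,5,-5)
ρ-cycle length = 6 (tail of 1 descent step not counted)

6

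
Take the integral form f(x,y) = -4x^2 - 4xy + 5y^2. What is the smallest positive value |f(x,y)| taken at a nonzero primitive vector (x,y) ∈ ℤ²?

descent: ρ → (5,4,-4)  [lands on river]
river: ρ → (-4,4,5)
river: ρ → (5,6,-3)
river: ρ → (-3,6,5)
closes: descent 1, river 4
min |a| on river = 3

3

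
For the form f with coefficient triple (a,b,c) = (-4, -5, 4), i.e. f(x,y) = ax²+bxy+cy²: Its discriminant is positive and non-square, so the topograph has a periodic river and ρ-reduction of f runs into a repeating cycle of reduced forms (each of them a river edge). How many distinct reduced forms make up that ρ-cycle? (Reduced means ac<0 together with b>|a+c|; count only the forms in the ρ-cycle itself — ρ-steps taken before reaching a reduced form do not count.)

D = 89, ⌊√D⌋ = 9
descent: ρ → (4,5,-4)  [lands on river]
river: ρ → (-4,3,5)
river: ρ → (5,7,-2)
river: ρ → (-2,9,1)
river: ρ → (1,9,-2)
river: ρ → (-2,7,5)
river: ρ → (5,3,-4)
river: ρ → (-4,5,4)
river: ρ → (4,3,-5)
river: ρ → (-5,7,2)
river: ρ → (2,9,-1)
river: ρ → (-1,9,2)
river: ρ → (2,7,-5)
river: ρ → (-5,3,4)
ρ-cycle length = 14 (tail of 1 descent step not counted)

14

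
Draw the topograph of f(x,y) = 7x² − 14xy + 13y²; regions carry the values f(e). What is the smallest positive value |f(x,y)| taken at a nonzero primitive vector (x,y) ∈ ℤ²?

translate: b→0 (≡-14 mod 14), so (7,-14,13)→(7,0,6)
flip: (7,0,6)→(6,0,7)
reduced (well bottom): (6,0,7) with a≤c, −a<b≤a
well minimum = a = 6

6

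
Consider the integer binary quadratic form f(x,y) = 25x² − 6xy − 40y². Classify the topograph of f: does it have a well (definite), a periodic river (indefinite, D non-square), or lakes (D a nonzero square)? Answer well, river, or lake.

D = b²−4ac = (-6)² − 4·25·(-40) = 4036
D > 0 non-square ⇒ indefinite ⇒ periodic river

river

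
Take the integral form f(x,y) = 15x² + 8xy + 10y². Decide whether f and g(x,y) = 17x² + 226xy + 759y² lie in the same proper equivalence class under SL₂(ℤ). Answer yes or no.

D₁ = -536, D₂ = -536
f: flip: (15,8,10)→(10,-8,15)
f: reduced (well bottom): (10,-8,15) with a≤c, −a<b≤a
g: translate: b→-12 (≡226 mod 34), so (17,226,759)→(17,-12,10)
g: flip: (17,-12,10)→(10,12,17)
g: translate: b→-8 (≡12 mod 20), so (10,12,17)→(10,-8,15)
g: reduced (well bottom): (10,-8,15) with a≤c, −a<b≤a
reduced forms (10, -8, 15) vs (10, -8, 15) ⇒ equivalent

yes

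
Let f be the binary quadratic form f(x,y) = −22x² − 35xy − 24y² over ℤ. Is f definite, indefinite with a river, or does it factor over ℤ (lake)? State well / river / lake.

D = b²−4ac = (-35)² − 4·(-22)·(-24) = -887
D < 0 ⇒ definite ⇒ every region one sign ⇒ single well

well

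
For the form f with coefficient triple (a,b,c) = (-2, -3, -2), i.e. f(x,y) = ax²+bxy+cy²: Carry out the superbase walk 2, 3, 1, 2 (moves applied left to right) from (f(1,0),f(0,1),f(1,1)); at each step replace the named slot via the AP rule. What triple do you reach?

start (-2,-2,-7) = (f(1,0),f(0,1),f(1,1))
replace slot 2: 2·((-2)+(-7)) − (-2) = -16 → (-2,-16,-7)
replace slot 3: 2·((-2)+(-16)) − (-7) = -29 → (-2,-16,-29)
replace slot 1: 2·((-16)+(-29)) − (-2) = -88 → (-88,-16,-29)
replace slot 2: 2·((-88)+(-29)) − (-16) = -218 → (-88,-218,-29)

-88,-218,-29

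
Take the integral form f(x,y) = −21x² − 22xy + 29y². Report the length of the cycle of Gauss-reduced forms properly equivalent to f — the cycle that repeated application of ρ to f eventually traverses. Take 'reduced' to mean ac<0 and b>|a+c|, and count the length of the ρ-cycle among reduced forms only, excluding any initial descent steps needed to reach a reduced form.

D = 2920, ⌊√D⌋ = 54
descent: ρ → (29,22,-21)  [lands on river]
river: ρ → (-21,20,30)
river: ρ → (30,40,-11)
river: ρ → (-11,48,14)
river: ρ → (14,36,-29)
river: ρ → (-29,22,21)
river: ρ → (21,20,-30)
river: ρ → (-30,40,11)
river: ρ → (11,48,-14)
river: ρ → (-14,36,29)
ρ-cycle length = 10 (tail of 1 descent step not counted)

10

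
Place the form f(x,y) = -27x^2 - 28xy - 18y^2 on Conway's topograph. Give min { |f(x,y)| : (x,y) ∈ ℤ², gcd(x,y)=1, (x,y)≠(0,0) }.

translate: b→-26 (≡28 mod 54), so (27,28,18)→(27,-26,17)
flip: (27,-26,17)→(17,26,27)
translate: b→-8 (≡26 mod 34), so (17,26,27)→(17,-8,18)
reduced (well bottom): (17,-8,18) with a≤c, −a<b≤a
well minimum |f| = |-17| = 17 (negative-definite)

17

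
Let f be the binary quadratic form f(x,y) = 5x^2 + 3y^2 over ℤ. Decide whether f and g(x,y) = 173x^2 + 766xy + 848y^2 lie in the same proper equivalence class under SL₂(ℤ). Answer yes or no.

D₁ = -60, D₂ = -60
f: flip: (5,0,3)→(3,0,5)
f: reduced (well bottom): (3,0,5) with a≤c, −a<b≤a
g: translate: b→74 (≡766 mod 346), so (173,766,848)→(173,74,8)
g: flip: (173,74,8)→(8,-74,173)
g: translate: b→6 (≡-74 mod 16), so (8,-74,173)→(8,6,3)
g: flip: (8,6,3)→(3,-6,8)
g: translate: b→0 (≡-6 mod 6), so (3,-6,8)→(3,0,5)
g: reduced (well bottom): (3,0,5) with a≤c, −a<b≤a
reduced forms (3, 0, 5) vs (3, 0, 5) ⇒ equivalent

yes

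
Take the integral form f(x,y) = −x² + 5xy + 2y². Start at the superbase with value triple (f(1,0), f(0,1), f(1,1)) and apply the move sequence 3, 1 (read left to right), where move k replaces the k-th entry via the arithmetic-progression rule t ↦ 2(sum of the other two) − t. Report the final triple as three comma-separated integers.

start (-1,2,6) = (f(1,0),f(0,1),f(1,1))
replace slot 3: 2·((-1)+2) − 6 = -4 → (-1,2,-4)
replace slot 1: 2·(2+(-4)) − (-1) = -3 → (-3,2,-4)

-3,2,-4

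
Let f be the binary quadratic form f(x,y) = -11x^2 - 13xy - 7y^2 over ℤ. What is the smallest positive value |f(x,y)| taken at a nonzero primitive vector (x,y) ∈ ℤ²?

translate: b→-9 (≡13 mod 22), so (11,13,7)→(11,-9,5)
flip: (11,-9,5)→(5,9,11)
translate: b→-1 (≡9 mod 10), so (5,9,11)→(5,-1,7)
reduced (well bottom): (5,-1,7) with a≤c, −a<b≤a
well minimum |f| = |-5| = 5 (negative-definite)

5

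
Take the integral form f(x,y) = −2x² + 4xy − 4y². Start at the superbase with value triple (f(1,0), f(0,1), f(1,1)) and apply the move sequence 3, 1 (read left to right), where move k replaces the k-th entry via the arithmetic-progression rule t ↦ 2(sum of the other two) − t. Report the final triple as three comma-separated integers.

start (-2,-4,-2) = (f(1,0),f(0,1),f(1,1))
replace slot 3: 2·((-2)+(-4)) − (-2) = -10 → (-2,-4,-10)
replace slot 1: 2·((-4)+(-10)) − (-2) = -26 → (-26,-4,-10)

-26,-4,-10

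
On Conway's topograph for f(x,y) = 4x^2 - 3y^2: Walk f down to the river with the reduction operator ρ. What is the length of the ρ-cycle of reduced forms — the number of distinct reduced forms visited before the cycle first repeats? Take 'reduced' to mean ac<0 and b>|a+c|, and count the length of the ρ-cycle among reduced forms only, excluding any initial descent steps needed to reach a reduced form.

D = 48, ⌊√D⌋ = 6
descent: ρ → (-3,6,1)  [lands on river]
river: ρ → (1,6,-3)
ρ-cycle length = 2 (tail of 1 descent step not counted)

2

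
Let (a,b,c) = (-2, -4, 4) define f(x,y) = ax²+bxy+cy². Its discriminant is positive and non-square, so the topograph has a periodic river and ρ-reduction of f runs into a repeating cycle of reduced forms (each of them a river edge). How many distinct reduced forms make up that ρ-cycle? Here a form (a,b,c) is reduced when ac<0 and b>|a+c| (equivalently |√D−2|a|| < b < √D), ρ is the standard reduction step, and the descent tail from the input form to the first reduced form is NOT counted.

D = 48, ⌊√D⌋ = 6
descent: ρ → (4,4,-2)  [lands on river]
river: ρ → (-2,4,4)
ρ-cycle length = 2 (tail of 1 descent step not counted)

2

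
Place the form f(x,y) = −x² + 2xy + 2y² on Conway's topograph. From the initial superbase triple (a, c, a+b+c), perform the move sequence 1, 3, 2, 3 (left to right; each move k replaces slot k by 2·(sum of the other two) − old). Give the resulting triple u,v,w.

start (-1,2,3) = (f(1,0),f(0,1),f(1,1))
replace slot 1: 2·(2+3) − (-1) = 11 → (11,2,3)
replace slot 3: 2·(11+2) − 3 = 23 → (11,2,23)
replace slot 2: 2·(11+23) − 2 = 66 → (11,66,23)
replace slot 3: 2·(11+66) − 23 = 131 → (11,66,131)

11,66,131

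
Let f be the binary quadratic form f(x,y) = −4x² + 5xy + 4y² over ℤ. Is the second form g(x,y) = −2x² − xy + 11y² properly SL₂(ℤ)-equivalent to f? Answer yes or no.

D₁ = 89, D₂ = 89
river cycle of f (length 14): (4, 3, -5), (-5, 7, 2), (2, 9, -1), (-1, 9, 2), (2, 7, -5), (-5, 3, 4), (4, 5, -4), (-4, 3, 5), (5, 7, -2), (-2, 9, 1), … (4 more)
river cycle of g (length 14): (-2, 7, 5), (5, 3, -4), (-4, 5, 4), (4, 3, -5), (-5, 7, 2), (2, 9, -1), (-1, 9, 2), (2, 7, -5), (-5, 3, 4), (4, 5, -4), … (4 more)
cycles coincide ⇒ equivalent

yes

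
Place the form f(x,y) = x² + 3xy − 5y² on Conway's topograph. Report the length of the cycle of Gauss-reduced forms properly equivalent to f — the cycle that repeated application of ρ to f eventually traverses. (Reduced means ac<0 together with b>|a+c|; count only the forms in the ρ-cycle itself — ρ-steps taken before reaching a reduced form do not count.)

D = 29, ⌊√D⌋ = 5
descent: ρ → (-5,-3,1)
descent: ρ → (1,5,-1)  [lands on river]
river: ρ → (-1,5,1)
ρ-cycle length = 2 (tail of 2 descent steps not counted)

2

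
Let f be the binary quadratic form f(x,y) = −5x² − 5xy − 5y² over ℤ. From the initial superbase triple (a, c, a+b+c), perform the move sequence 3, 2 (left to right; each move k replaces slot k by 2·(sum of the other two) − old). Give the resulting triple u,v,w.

start (-5,-5,-15) = (f(1,0),f(0,1),f(1,1))
replace slot 3: 2·((-5)+(-5)) − (-15) = -5 → (-5,-5,-5)
replace slot 2: 2·((-5)+(-5)) − (-5) = -15 → (-5,-15,-5)

-5,-15,-5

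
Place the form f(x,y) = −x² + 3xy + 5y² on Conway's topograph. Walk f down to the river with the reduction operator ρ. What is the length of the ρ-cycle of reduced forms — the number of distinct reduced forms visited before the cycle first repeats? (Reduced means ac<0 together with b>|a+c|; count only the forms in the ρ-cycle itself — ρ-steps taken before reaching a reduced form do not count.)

D = 29, ⌊√D⌋ = 5
descent: ρ → (5,-3,-1)
descent: ρ → (-1,5,1)  [lands on river]
river: ρ → (1,5,-1)
ρ-cycle length = 2 (tail of 2 descent steps not counted)

2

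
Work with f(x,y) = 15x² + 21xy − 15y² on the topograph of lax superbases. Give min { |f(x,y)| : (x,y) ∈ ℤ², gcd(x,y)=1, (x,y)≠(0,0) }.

river: ρ → (-15,9,21)
river: ρ → (21,33,-3)
river: ρ → (-3,33,21)
river: ρ → (21,9,-15)
river: ρ → (-15,21,15)
river: ρ → (15,9,-21)
river: ρ → (-21,33,3)
river: ρ → (3,33,-21)
river: ρ → (-21,9,15)
river: ρ → (15,21,-15)
closes: descent 0, river 10
min |a| on river = 3

3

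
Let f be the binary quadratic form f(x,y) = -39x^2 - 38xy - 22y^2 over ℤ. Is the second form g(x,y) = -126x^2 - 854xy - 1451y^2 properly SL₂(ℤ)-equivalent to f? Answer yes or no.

D₁ = -1988, D₂ = -1988
f is negative-definite; reduce −f:
−f: flip: (39,38,22)→(22,-38,39)
−f: translate: b→6 (≡-38 mod 44), so (22,-38,39)→(22,6,23)
−f: reduced (well bottom): (22,6,23) with a≤c, −a<b≤a
flip sign back: reduced form of f is (-22,-6,-23)
g is negative-definite; reduce −g:
−g: translate: b→98 (≡854 mod 252), so (126,854,1451)→(126,98,23)
−g: flip: (126,98,23)→(23,-98,126)
−g: translate: b→-6 (≡-98 mod 46), so (23,-98,126)→(23,-6,22)
−g: flip: (23,-6,22)→(22,6,23)
−g: reduced (well bottom): (22,6,23) with a≤c, −a<b≤a
flip sign back: reduced form of g is (-22,-6,-23)
reduced forms (-22, -6, -23) vs (-22, -6, -23) ⇒ equivalent

yes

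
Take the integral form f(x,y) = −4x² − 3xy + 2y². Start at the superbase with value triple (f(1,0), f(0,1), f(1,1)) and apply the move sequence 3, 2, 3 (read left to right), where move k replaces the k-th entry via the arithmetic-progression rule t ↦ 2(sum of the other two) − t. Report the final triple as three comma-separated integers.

start (-4,2,-5) = (f(1,0),f(0,1),f(1,1))
replace slot 3: 2·((-4)+2) − (-5) = 1 → (-4,2,1)
replace slot 2: 2·((-4)+1) − 2 = -8 → (-4,-8,1)
replace slot 3: 2·((-4)+(-8)) − 1 = -25 → (-4,-8,-25)

-4,-8,-25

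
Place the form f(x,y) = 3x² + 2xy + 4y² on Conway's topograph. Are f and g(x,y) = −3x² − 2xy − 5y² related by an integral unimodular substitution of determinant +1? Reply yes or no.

D₁ = -44, D₂ = -56
discriminants differ ⇒ not SL₂(ℤ)-equivalent

no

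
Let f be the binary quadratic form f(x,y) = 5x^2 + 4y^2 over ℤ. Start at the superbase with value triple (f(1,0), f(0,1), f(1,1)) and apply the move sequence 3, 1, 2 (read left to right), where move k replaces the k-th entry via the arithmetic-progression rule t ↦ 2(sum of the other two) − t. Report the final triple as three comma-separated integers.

start (5,4,9) = (f(1,0),f(0,1),f(1,1))
replace slot 3: 2·(5+4) − 9 = 9 → (5,4,9)
replace slot 1: 2·(4+9) − 5 = 21 → (21,4,9)
replace slot 2: 2·(21+9) − 4 = 56 → (21,56,9)

21,56,9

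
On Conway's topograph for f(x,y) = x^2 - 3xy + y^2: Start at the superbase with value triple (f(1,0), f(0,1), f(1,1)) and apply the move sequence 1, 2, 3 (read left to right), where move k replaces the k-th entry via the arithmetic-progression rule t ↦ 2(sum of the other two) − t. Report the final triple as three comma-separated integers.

start (1,1,-1) = (f(1,0),f(0,1),f(1,1))
replace slot 1: 2·(1+(-1)) − 1 = -1 → (-1,1,-1)
replace slot 2: 2·((-1)+(-1)) − 1 = -5 → (-1,-5,-1)
replace slot 3: 2·((-1)+(-5)) − (-1) = -11 → (-1,-5,-11)

-1,-5,-11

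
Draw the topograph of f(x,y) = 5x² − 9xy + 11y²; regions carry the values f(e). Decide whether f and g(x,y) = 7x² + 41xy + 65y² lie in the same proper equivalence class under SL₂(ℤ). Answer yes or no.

D₁ = -139, D₂ = -139
f: translate: b→1 (≡-9 mod 10), so (5,-9,11)→(5,1,7)
f: reduced (well bottom): (5,1,7) with a≤c, −a<b≤a
g: translate: b→-1 (≡41 mod 14), so (7,41,65)→(7,-1,5)
g: flip: (7,-1,5)→(5,1,7)
g: reduced (well bottom): (5,1,7) with a≤c, −a<b≤a
reduced forms (5, 1, 7) vs (5, 1, 7) ⇒ equivalent

yes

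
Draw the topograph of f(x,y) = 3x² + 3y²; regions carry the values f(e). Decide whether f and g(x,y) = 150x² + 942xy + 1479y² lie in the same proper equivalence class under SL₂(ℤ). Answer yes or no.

D₁ = -36, D₂ = -36
f: reduced (well bottom): (3,0,3) with a≤c, −a<b≤a
g: translate: b→42 (≡942 mod 300), so (150,942,1479)→(150,42,3)
g: flip: (150,42,3)→(3,-42,150)
g: translate: b→0 (≡-42 mod 6), so (3,-42,150)→(3,0,3)
g: reduced (well bottom): (3,0,3) with a≤c, −a<b≤a
reduced forms (3, 0, 3) vs (3, 0, 3) ⇒ equivalent

yes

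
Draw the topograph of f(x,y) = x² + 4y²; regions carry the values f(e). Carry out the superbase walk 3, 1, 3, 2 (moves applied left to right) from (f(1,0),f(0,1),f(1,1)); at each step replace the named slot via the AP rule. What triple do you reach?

start (1,4,5) = (f(1,0),f(0,1),f(1,1))
replace slot 3: 2·(1+4) − 5 = 5 → (1,4,5)
replace slot 1: 2·(4+5) − 1 = 17 → (17,4,5)
replace slot 3: 2·(17+4) − 5 = 37 → (17,4,37)
replace slot 2: 2·(17+37) − 4 = 104 → (17,104,37)

17,104,37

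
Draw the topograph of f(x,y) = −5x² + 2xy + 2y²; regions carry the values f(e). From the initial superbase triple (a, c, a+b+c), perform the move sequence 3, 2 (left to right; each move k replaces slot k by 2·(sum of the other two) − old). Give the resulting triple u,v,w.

start (-5,2,-1) = (f(1,0),f(0,1),f(1,1))
replace slot 3: 2·((-5)+2) − (-1) = -5 → (-5,2,-5)
replace slot 2: 2·((-5)+(-5)) − 2 = -22 → (-5,-22,-5)

-5,-22,-5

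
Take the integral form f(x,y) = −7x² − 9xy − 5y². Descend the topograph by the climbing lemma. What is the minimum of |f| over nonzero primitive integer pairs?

translate: b→-5 (≡9 mod 14), so (7,9,5)→(7,-5,3)
flip: (7,-5,3)→(3,5,7)
translate: b→-1 (≡5 mod 6), so (3,5,7)→(3,-1,5)
reduced (well bottom): (3,-1,5) with a≤c, −a<b≤a
well minimum |f| = |-3| = 3 (negative-definite)

3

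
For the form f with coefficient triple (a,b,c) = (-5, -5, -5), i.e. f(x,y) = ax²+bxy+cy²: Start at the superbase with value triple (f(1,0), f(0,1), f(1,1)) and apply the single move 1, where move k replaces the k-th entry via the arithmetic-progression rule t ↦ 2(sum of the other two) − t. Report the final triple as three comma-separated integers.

start (-5,-5,-15) = (f(1,0),f(0,1),f(1,1))
replace slot 1: 2·((-5)+(-15)) − (-5) = -35 → (-35,-5,-15)

-35,-5,-15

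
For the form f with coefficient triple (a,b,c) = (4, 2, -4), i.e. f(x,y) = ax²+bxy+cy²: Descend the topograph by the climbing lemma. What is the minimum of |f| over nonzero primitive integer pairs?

river: ρ → (-4,6,2)
river: ρ → (2,6,-4)
river: ρ → (-4,2,4)
river: ρ → (4,6,-2)
river: ρ → (-2,6,4)
river: ρ → (4,2,-4)
closes: descent 0, river 6
min |a| on river = 2

2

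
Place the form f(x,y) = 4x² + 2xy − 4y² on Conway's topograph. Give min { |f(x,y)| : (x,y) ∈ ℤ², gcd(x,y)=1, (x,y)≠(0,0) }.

river: ρ → (-4,6,2)
river: ρ → (2,6,-4)
river: ρ → (-4,2,4)
river: ρ → (4,6,-2)
river: ρ → (-2,6,4)
river: ρ → (4,2,-4)
closes: descent 0, river 6
min |a| on river = 2

2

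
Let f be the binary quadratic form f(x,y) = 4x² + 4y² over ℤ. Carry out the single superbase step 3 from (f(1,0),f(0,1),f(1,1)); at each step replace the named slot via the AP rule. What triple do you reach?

start (4,4,8) = (f(1,0),f(0,1),f(1,1))
replace slot 3: 2·(4+4) − 8 = 8 → (4,4,8)

4,4,8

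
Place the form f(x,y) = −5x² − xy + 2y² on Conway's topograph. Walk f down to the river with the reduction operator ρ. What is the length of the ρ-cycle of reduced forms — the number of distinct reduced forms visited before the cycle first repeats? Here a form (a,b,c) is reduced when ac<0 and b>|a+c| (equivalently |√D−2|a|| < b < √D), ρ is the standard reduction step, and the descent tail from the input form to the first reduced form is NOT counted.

D = 41, ⌊√D⌋ = 6
descent: ρ → (2,5,-2)  [lands on river]
river: ρ → (-2,3,4)
river: ρ → (4,5,-1)
river: ρ → (-1,5,4)
river: ρ → (4,3,-2)
river: ρ → (-2,5,2)
river: ρ → (2,3,-4)
river: ρ → (-4,5,1)
river: ρ → (1,5,-4)
river: ρ → (-4,3,2)
ρ-cycle length = 10 (tail of 1 descent step not counted)

10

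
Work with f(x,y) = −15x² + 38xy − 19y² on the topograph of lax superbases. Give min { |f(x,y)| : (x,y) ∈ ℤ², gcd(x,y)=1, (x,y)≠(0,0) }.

descent: ρ → (-19,0,4)
descent: ρ → (4,16,-3)  [lands on river]
river: ρ → (-3,14,9)
river: ρ → (9,4,-8)
river: ρ → (-8,12,5)
river: ρ → (5,8,-12)
river: ρ → (-12,16,1)
river: ρ → (1,16,-12)
river: ρ → (-12,8,5)
river: ρ → (5,12,-8)
river: ρ → (-8,4,9)
river: ρ → (9,14,-3)
river: ρ → (-3,16,4)
closes: descent 2, river 12
min |a| on river = 1

1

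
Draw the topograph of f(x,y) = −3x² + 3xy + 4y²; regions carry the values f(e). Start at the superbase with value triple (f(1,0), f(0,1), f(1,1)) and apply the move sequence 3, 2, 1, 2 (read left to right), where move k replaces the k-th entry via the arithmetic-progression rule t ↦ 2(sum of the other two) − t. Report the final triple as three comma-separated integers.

start (-3,4,4) = (f(1,0),f(0,1),f(1,1))
replace slot 3: 2·((-3)+4) − 4 = -2 → (-3,4,-2)
replace slot 2: 2·((-3)+(-2)) − 4 = -14 → (-3,-14,-2)
replace slot 1: 2·((-14)+(-2)) − (-3) = -29 → (-29,-14,-2)
replace slot 2: 2·((-29)+(-2)) − (-14) = -48 → (-29,-48,-2)

-29,-48,-2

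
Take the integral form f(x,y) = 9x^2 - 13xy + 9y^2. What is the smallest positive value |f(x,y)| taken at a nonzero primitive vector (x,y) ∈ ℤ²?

translate: b→5 (≡-13 mod 18), so (9,-13,9)→(9,5,5)
flip: (9,5,5)→(5,-5,9)
translate: b→5 (≡-5 mod 10), so (5,-5,9)→(5,5,9)
reduced (well bottom): (5,5,9) with a≤c, −a<b≤a
well minimum = a = 5

5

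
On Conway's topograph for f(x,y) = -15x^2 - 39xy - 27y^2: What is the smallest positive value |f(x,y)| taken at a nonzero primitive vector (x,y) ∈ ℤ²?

translate: b→9 (≡39 mod 30), so (15,39,27)→(15,9,3)
flip: (15,9,3)→(3,-9,15)
translate: b→3 (≡-9 mod 6), so (3,-9,15)→(3,3,9)
reduced (well bottom): (3,3,9) with a≤c, −a<b≤a
well minimum |f| = |-3| = 3 (negative-definite)

3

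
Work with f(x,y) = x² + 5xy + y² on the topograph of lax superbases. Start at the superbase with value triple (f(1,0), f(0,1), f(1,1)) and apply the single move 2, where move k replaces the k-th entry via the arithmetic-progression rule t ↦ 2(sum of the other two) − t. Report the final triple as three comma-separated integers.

start (1,1,7) = (f(1,0),f(0,1),f(1,1))
replace slot 2: 2·(1+7) − 1 = 15 → (1,15,7)

1,15,7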